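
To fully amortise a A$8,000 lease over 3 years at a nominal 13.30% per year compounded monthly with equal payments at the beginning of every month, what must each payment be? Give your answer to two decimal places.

A$267.74

With 12 periods per year: i = 0.0110833, n = 36.
Annuity-PV factor × (1+i) = 29.879557; PMT = 8000 / 29.879557 = 267.7416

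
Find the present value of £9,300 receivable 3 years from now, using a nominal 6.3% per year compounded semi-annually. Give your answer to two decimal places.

With 2 periods per year: i = 0.0315, n = 6.
PV = 9,300 / (1 + 0.0315)^6 = 9,300 / 1.204524 = 7,720.8934

£7,720.89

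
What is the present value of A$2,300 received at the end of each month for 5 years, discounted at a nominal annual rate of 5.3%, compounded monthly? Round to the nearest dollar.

A$120,995

With 12 periods per year: i = 0.00441667, n = 60.
PV = 2300 × [1 − (1+0.00441667)^(−60)] / 0.00441667 = 2300 × 52.606701 = 120,995.4118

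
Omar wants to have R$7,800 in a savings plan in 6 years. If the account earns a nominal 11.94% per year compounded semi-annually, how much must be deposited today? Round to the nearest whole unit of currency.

R$3,890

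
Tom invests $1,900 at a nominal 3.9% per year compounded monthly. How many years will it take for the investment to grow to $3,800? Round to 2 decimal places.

17.80 years

Periodic rate i = 0.039/12 = 0.00325.
n = ln(3800/1900) / ln(1+0.00325) = ln(2.00000) / 0.003245 = 213.6224 months
= 213.6224/12 years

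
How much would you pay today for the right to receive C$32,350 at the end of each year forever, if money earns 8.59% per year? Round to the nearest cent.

PV = C/r = 32350/0.0859 = 376,600.6985

C$376,600.70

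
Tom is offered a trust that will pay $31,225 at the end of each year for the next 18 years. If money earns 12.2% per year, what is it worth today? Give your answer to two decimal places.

Annuity factor a(18|0.122) = 7.164510; PV = 31225 × 7.164510 = 223,711.8150

$223,711.82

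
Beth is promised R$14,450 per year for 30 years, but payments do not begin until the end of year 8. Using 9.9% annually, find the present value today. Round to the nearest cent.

PV at t=7 (ordinary 30-year annuity): 14450 × a(30|0.099) = 14450 × 9.506124 = 137,363.4876
PV₀ = 137,363.4876 / (1+0.099)^7 = 137,363.4876 / 1.936350 = 70,939.3920

R$70,939.39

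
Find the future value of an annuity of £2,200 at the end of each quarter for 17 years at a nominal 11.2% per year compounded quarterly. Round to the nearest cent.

£435,231.35

With 4 periods per year: i = 0.028, n = 68.
FV = PMT · [(1+i)^n − 1] / i = 2200 · 197.832431 = 435,231.3474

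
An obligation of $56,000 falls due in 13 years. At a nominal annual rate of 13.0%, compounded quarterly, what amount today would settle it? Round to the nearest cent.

$10,614.63

i = 0.13/4 = 0.0325 per quarter; n = 13·4 = 52.
PV = FV·(1+i)^(−n) = 56,000 × 0.189547 = 10,614.6307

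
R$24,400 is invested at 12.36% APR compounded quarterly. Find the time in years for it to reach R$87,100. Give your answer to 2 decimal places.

Periodic rate i = 0.1236/4 = 0.0309.
(1+i)^n = 87100/24400 = 3.56967, so n = ln 3.56967 / ln 1.0309 = 41.8134 quarters
= 41.8134/4 years

10.45 years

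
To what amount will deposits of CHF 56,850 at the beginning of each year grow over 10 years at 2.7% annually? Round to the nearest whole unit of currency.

Accumulation factor s(10|0.027) × (1+i) = 11.612033; FV = 56850 × 11.612033 = 660,144.0575
Payments are at the start of each period, so multiply by (1+i).

CHF 660,144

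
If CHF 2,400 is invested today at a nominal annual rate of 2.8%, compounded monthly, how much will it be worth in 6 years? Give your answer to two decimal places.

Periodic rate i = 0.028/12 = 0.00233333; n = 6 × 12 = 72 periods.
FV = PV·(1+i)^n = 2,400 × 1.182705 = 2,838.4923

CHF 2,838.49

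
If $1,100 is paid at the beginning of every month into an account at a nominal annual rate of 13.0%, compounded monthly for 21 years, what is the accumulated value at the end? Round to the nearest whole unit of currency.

$1,448,169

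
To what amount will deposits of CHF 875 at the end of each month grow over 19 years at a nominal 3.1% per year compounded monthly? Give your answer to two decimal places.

With 12 periods per year: i = 0.00258333, n = 228.
FV = 875 × [(1+0.00258333)^228 − 1] / 0.00258333 = 875 × 309.993723 = 271,244.5075

CHF 271,244.51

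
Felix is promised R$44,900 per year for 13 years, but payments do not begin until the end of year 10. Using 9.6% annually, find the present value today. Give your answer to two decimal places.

Value one period before first payment (t=9): 44900 × [1 − (1+0.096)^(−13)] / 0.096 = 44900 × 7.252994 = 325,659.4238
PV₀ = 325,659.4238 / (1+0.096)^9 = 325,659.4238 / 2.281891 = 142,714.6849

R$142,714.68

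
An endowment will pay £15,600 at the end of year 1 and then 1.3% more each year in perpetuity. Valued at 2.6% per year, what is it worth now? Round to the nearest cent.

PV = D₁/(r − g) = 15600/(0.026 − 0.013) = 1,200,000.0000

£1,200,000.00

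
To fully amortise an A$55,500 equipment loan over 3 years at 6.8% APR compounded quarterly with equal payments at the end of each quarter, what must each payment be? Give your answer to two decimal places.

A$5,151.85

Periodic rate i = 0.068/4 = 0.017; n = 3 × 4 = 12 periods.
PMT = 55500 / ( [1 − (1+0.017)^(−12)] / 0.017 ) = 55500 / 10.772838 = 5,151.8459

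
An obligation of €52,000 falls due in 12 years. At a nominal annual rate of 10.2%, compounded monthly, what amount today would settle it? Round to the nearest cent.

i = 0.102/12 = 0.0085 per month; n = 12·12 = 144.
Discount factor = (1+0.0085)^(−144) = 0.295577; PV = 52,000 × 0.295577 = 15,369.9826

€15,369.98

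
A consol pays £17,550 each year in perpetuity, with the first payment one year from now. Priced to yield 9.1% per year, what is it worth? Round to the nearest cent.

£192,857.14

PV = C/r = 17550/0.091 = 192,857.1429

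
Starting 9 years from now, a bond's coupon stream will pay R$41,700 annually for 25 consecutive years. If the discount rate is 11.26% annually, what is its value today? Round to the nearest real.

R$146,770

Value one period before first payment (t=8): 41700 × [1 − (1+0.1126)^(−25)] / 0.1126 = 41700 × 8.264421 = 344,626.3413
PV₀ = 344,626.3413 / (1+0.1126)^8 = 344,626.3413 / 2.348078 = 146,769.5709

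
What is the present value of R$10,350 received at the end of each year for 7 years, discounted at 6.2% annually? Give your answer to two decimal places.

R$57,369.17

PV = 10350 × [1 − (1+0.062)^(−7)] / 0.062 = 10350 × 5.542915 = 57,369.1720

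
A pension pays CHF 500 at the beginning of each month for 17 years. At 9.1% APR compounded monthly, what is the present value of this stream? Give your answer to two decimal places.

CHF 52,208.42

With 12 periods per year: i = 0.00758333, n = 204.
Annuity factor a(204|0.00758333) × (1+i) = 104.416846; PV = 500 × 104.416846 = 52,208.4228
(Beginning-of-period payments → annuity-due factor ×(1+i).)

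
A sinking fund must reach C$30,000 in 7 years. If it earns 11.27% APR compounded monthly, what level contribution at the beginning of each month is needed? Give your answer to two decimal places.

C$233.99

Periodic rate i = 0.1127/12 = 0.00939167; n = 7 × 12 = 84 periods.
FV-annuity factor × (1+i) = 128.208255; PMT = 30000 / 128.208255 = 233.9943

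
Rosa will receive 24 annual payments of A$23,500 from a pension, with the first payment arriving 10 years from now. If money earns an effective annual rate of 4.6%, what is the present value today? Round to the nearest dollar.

A$225,005

PV at t=9 (ordinary 24-year annuity): 23500 × a(24|0.046) = 23500 × 14.351898 = 337,269.6128
PV₀ = 337,269.6128 / (1+0.046)^9 = 337,269.6128 / 1.498943 = 225,004.9400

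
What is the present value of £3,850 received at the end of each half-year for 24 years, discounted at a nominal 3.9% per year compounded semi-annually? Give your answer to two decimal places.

£119,302.07

Periodic rate i = 0.039/2 = 0.0195; n = 24 × 2 = 48 periods.
PV = PMT · [1 − (1+i)^(−n)] / i = 3850 · 30.987552 = 119,302.0747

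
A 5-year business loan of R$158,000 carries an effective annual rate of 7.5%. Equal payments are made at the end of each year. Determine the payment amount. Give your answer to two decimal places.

R$39,052.03

PMT = 158000 / ( [1 − (1+0.075)^(−5)] / 0.075 ) = 158000 / 4.045885 = 39,052.0254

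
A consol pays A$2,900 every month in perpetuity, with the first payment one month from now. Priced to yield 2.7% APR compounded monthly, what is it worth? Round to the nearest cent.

Periodic rate i = 0.027/12 = 0.00225.
PV = PMT / i = 2900 / 0.00225 = 1,288,888.8889

A$1,288,888.89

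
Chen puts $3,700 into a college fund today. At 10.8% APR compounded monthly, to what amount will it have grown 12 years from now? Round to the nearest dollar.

With 12 periods per year: i = 0.009, n = 144.
3,700 × (1+0.009)^144 = 3,700 × 3.633523 = 13,444.0359

$13,444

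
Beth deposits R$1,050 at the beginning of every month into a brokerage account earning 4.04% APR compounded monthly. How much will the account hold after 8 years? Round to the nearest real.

R$119,162

Periodic rate i = 0.0404/12 = 0.00336667; n = 8 × 12 = 96 periods.
Accumulation factor s(96|0.00336667) × (1+i) = 113.487293; FV = 1050 × 113.487293 = 119,161.6572
Payments are at the start of each period, so multiply by (1+i).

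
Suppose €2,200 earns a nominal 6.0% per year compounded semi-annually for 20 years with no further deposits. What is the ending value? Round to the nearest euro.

With 2 periods per year: i = 0.03, n = 40.
2,200 × (1+0.03)^40 = 2,200 × 3.262038 = 7,176.4831

€7,176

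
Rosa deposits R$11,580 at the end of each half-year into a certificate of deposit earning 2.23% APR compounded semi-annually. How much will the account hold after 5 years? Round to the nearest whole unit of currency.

Periodic rate i = 0.0223/2 = 0.01115; n = 5 × 2 = 10 periods.
FV = 11580 × [(1+0.01115)^10 − 1] / 0.01115 = 11580 × 10.516964 = 121,786.4400

R$121,786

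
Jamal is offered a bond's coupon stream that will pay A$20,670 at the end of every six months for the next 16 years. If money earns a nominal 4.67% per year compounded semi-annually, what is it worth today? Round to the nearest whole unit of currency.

i = 0.0467/2 = 0.02335 per half-year; n = 16·2 = 32.
PV = 20670 × [1 − (1+0.02335)^(−32)] / 0.02335 = 20670 × 22.364985 = 462,284.2298

A$462,284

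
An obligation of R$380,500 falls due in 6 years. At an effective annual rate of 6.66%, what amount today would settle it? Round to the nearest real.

PV = FV·(1+i)^(−n) = 380,500 × 0.679189 = 258,431.3433

R$258,431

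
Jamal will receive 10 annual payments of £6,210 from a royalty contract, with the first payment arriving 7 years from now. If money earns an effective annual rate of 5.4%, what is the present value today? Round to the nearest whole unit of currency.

Value one period before first payment (t=6): 6210 × [1 − (1+0.054)^(−10)] / 0.054 = 6210 × 7.573913 = 47,033.9968
PV₀ = 47,033.9968 / (1+0.054)^6 = 47,033.9968 / 1.371020 = 34,305.8528

£34,306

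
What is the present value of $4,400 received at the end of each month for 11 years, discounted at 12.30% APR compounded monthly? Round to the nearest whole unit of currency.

$317,551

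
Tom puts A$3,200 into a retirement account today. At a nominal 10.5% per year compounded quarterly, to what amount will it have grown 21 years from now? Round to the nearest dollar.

A$28,211

i = 0.105/4 = 0.02625 per quarter; n = 21·4 = 84.
FV = PV·(1+i)^n = 3,200 × 8.815893 = 28,210.8563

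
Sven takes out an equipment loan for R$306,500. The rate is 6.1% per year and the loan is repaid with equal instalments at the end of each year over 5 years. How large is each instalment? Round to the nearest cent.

R$72,960.05

PMT = 306500 / ( [1 − (1+0.061)^(−5)] / 0.061 ) = 306500 / 4.200929 = 72,960.0504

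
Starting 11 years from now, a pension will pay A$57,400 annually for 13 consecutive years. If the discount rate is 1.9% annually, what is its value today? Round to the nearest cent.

A$543,213.49

Value one period before first payment (t=10): 57400 × [1 − (1+0.019)^(−13)] / 0.019 = 57400 × 11.423534 = 655,710.8713
PV₀ = 655,710.8713 / (1+0.019)^10 = 655,710.8713 / 1.207096 = 543,213.4868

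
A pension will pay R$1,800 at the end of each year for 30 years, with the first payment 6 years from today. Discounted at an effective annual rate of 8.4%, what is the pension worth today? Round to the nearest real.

Value one period before first payment (t=5): 1800 × [1 − (1+0.084)^(−30)] / 0.084 = 1800 × 10.845893 = 19,522.6072
Discount back 5 years: 19,522.6072 × (1+0.084)^(−5) = 19,522.6072 × 0.668119 = 13,043.4178

R$13,043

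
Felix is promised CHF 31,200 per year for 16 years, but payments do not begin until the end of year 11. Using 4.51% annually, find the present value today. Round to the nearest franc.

CHF 225,318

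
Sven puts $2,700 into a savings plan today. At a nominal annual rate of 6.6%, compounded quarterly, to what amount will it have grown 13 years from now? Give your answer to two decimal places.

With 4 periods per year: i = 0.0165, n = 52.
2,700 × (1+0.0165)^52 = 2,700 × 2.341984 = 6,323.3567

$6,323.36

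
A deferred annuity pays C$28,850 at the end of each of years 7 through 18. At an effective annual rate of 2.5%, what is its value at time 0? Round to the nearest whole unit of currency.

PV at t=6 (ordinary 12-year annuity): 28850 × a(12|0.025) = 28850 × 10.257765 = 295,936.5087
PV₀ = 295,936.5087 / (1+0.025)^6 = 295,936.5087 / 1.159693 = 255,185.1239

C$255,185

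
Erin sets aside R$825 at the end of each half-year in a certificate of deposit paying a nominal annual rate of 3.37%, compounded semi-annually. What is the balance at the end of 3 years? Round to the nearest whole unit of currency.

With 2 periods per year: i = 0.01685, n = 6.
Accumulation factor s(6|0.01685) = 6.258501; FV = 825 × 6.258501 = 5,163.2631

R$5,163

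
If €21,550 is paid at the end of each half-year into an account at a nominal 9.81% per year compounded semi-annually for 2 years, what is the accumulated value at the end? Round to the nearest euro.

With 2 periods per year: i = 0.04905, n = 4.
FV = PMT · [(1+i)^n − 1] / i = 21550 · 4.304042 = 92,752.0969

€92,752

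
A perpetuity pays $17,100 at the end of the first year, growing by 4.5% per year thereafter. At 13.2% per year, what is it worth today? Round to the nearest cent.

PV = D₁/(r − g) = 17100/(0.132 − 0.045) = 196,551.7241

$196,551.72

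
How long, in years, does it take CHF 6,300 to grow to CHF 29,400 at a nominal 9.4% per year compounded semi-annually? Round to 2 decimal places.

16.77 years

Periodic rate i = 0.094/2 = 0.047.
(1+i)^n = 29400/6300 = 4.66667, so n = ln 4.66667 / ln 1.047 = 33.5398 half-years
= 33.5398/2 years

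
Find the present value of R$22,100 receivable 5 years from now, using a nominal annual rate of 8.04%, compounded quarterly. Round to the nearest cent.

R$14,843.53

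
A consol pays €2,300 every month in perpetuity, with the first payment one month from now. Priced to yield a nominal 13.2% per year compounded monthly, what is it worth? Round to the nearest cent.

€209,090.91

Periodic rate i = 0.132/12 = 0.011.
PV = PMT / i = 2300 / 0.011 = 209,090.9091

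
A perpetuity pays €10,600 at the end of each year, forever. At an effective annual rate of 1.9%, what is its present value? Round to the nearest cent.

€557,894.74

PV = C/r = 10600/0.019 = 557,894.7368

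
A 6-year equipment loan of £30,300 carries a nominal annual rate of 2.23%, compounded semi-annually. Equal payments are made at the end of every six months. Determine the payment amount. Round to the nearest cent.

With 2 periods per year: i = 0.01115, n = 12.
Annuity-PV factor = 11.173727; PMT = 30300 / 11.173727 = 2,711.7184

£2,711.72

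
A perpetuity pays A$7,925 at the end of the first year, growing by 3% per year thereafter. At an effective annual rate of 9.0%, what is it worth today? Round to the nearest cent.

A$132,083.33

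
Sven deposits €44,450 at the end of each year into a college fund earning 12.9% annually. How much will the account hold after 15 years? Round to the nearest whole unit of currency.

€1,782,053

Accumulation factor s(15|0.129) = 40.091174; FV = 44450 × 40.091174 = 1,782,052.6732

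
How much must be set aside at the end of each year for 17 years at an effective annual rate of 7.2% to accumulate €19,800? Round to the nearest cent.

FV-annuity factor = 31.398664; PMT = 19800 / 31.398664 = 630.6001

€630.60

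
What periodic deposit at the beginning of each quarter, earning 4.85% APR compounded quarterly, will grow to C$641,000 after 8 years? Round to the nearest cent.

C$16,317.70

Periodic rate i = 0.0485/4 = 0.012125; n = 8 × 4 = 32 periods.
PMT = 641000 / ( [(1+0.012125)^32 − 1] / 0.012125 × (1+i) ) = 641000 / 39.282494 = 16,317.7013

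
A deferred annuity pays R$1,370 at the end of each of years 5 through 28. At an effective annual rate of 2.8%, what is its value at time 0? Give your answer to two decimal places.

R$21,230.07

PV at t=4 (ordinary 24-year annuity): 1370 × a(24|0.028) = 1370 × 17.306260 = 23,709.5759
PV₀ = 23,709.5759 / (1+0.028)^4 = 23,709.5759 / 1.116792 = 21,230.0652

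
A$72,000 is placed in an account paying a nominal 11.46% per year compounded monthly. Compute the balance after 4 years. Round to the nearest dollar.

i = 0.1146/12 = 0.00955 per month; n = 4·12 = 48.
72,000 × (1+0.00955)^48 = 72,000 × 1.578105 = 113,623.5846

A$113,624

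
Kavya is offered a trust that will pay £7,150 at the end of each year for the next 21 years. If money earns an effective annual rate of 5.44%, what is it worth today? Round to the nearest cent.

£88,222.87

PV = 7150 × [1 − (1+0.0544)^(−21)] / 0.0544 = 7150 × 12.338864 = 88,222.8750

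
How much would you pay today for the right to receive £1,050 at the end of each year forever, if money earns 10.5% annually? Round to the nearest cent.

£10,000.00

PV = PMT / i = 1050 / 0.105 = 10,000.0000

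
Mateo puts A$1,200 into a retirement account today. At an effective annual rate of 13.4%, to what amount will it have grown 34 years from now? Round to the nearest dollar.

A$86,303

FV = PV·(1+i)^n = 1,200 × 71.919036 = 86,302.8427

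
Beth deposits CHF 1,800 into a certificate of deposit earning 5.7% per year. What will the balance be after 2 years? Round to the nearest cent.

FV = 1,800 × (1 + 0.057)^2 = 2,011.0482

CHF 2,011.05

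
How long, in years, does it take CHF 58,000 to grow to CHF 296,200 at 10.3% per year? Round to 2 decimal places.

16.63 years

n = ln(296200/58000) / ln(1+0.103) = ln(5.10690) / 0.098034 = 16.6330 years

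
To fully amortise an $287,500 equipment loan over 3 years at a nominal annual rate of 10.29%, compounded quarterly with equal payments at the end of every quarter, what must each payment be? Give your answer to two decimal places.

i = 0.1029/4 = 0.025725 per quarter; n = 3·4 = 12.
PMT = 287500 / ( [1 − (1+0.025725)^(−12)] / 0.025725 ) = 287500 / 10.212881 = 28,150.7258

$28,150.73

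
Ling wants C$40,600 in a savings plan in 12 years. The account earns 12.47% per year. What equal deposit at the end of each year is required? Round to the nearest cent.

C$1,634.88

PMT = 40600 / ( [(1+0.1247)^12 − 1] / 0.1247 ) = 40600 / 24.833667 = 1,634.8774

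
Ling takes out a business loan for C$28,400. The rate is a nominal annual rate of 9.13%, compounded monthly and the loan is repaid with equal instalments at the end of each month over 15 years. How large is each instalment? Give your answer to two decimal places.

C$290.25

Periodic rate i = 0.0913/12 = 0.00760833; n = 15 × 12 = 180 periods.
Annuity-PV factor = 97.845963; PMT = 28400 / 97.845963 = 290.2521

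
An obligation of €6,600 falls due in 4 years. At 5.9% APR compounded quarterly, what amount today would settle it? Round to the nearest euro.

With 4 periods per year: i = 0.01475, n = 16.
Discount factor = (1+0.01475)^(−16) = 0.791143; PV = 6,600 × 0.791143 = 5,221.5444

€5,222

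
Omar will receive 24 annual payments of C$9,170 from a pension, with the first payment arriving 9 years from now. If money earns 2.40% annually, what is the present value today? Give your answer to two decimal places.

C$137,172.87

PV at t=8 (ordinary 24-year annuity): 9170 × a(24|0.024) = 9170 × 18.084169 = 165,831.8303
Discount back 8 years: 165,831.8303 × (1+0.024)^(−8) = 165,831.8303 × 0.827181 = 137,172.8750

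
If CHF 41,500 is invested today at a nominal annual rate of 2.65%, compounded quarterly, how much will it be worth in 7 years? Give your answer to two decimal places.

CHF 49,927.98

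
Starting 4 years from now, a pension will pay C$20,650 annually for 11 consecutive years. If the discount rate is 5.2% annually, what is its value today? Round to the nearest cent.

C$145,793.05

Value one period before first payment (t=3): 20650 × [1 − (1+0.052)^(−11)] / 0.052 = 20650 × 8.219851 = 169,739.9332
PV₀ = 169,739.9332 / (1+0.052)^3 = 169,739.9332 / 1.164253 = 145,793.0453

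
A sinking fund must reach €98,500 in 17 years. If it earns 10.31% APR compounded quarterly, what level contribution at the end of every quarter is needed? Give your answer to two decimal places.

€546.76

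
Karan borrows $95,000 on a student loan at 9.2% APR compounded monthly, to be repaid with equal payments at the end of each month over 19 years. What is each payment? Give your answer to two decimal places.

$883.13

With 12 periods per year: i = 0.00766667, n = 228.
Annuity-PV factor = 107.571323; PMT = 95000 / 107.571323 = 883.1350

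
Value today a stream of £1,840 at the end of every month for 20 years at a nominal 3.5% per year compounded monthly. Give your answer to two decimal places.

With 12 periods per year: i = 0.00291667, n = 240.
PV = 1840 × [1 − (1+0.00291667)^(−240)] / 0.00291667 = 1840 × 172.425768 = 317,263.4138

£317,263.41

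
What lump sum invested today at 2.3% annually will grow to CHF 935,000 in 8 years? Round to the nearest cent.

CHF 779,482.81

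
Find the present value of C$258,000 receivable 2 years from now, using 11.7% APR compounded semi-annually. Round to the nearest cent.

i = 0.117/2 = 0.0585 per half-year; n = 2·2 = 4.
Discount factor = (1+0.0585)^(−4) = 0.796593; PV = 258,000 × 0.796593 = 205,521.0247

C$205,521.02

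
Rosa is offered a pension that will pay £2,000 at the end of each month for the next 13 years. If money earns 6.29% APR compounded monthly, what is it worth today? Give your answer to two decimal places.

£212,760.74

With 12 periods per year: i = 0.00524167, n = 156.
PV = 2000 × [1 − (1+0.00524167)^(−156)] / 0.00524167 = 2000 × 106.380368 = 212,760.7362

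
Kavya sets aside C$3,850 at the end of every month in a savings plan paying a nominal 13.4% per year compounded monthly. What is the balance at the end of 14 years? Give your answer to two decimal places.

C$1,882,418.99

i = 0.134/12 = 0.0111667 per month; n = 14·12 = 168.
FV = PMT · [(1+i)^n − 1] / i = 3850 · 488.939996 = 1,882,418.9852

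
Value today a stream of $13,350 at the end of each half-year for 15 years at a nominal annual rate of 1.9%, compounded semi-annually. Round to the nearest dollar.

$347,063

With 2 periods per year: i = 0.0095, n = 30.
PV = PMT · [1 − (1+i)^(−n)] / i = 13350 · 25.997203 = 347,062.6588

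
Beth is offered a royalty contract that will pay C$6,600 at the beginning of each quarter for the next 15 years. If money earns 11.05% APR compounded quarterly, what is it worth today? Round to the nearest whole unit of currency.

i = 0.1105/4 = 0.027625 per quarter; n = 15·4 = 60.
PV = PMT · [1 − (1+i)^(−n)] / i × (1+i) = 6600 · 29.947180 = 197,651.3885
(Beginning-of-period payments → annuity-due factor ×(1+i).)

C$197,651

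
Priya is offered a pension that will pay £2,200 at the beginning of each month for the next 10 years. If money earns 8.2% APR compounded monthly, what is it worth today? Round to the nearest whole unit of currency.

£180,986

i = 0.082/12 = 0.00683333 per month; n = 10·12 = 120.
Annuity factor a(120|0.00683333) × (1+i) = 82.266379; PV = 2200 × 82.266379 = 180,986.0347
(annuity-due: payments at period start, so ×(1+i).)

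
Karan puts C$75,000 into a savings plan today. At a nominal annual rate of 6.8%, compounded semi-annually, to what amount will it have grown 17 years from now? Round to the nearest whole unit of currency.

C$233,754

With 2 periods per year: i = 0.034, n = 34.
FV = PV·(1+i)^n = 75,000 × 3.116724 = 233,754.2852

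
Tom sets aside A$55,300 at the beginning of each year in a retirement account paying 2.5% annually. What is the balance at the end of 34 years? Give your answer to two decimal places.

A$2,982,229.87

FV = 55300 × [(1+0.025)^34 − 1] / 0.025 × (1+i) = 55300 × 53.928207 = 2,982,229.8716
Payments are at the start of each period, so multiply by (1+i).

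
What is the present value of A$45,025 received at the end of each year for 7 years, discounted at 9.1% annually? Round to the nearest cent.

A$225,850.33

PV = 45025 × [1 − (1+0.091)^(−7)] / 0.091 = 45025 × 5.016109 = 225,850.3293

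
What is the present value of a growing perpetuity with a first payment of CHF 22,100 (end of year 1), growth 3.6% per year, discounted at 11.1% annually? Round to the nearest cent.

PV = D₁/(r − g) = 22100/(0.111 − 0.036) = 294,666.6667

CHF 294,666.67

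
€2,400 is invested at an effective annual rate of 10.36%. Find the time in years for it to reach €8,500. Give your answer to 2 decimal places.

12.83 years

n = ln(8500/2400) / ln(1+0.1036) = ln(3.54167) / 0.098578 = 12.8285 years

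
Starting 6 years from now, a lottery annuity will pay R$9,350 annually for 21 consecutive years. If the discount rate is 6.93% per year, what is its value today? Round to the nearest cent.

R$72,880.42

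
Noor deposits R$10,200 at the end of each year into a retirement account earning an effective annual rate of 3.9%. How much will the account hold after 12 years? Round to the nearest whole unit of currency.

FV = PMT · [(1+i)^n − 1] / i = 10200 · 14.939901 = 152,386.9940

R$152,387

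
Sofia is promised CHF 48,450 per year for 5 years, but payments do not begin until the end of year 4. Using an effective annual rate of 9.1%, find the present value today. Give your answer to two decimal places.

PV at t=3 (ordinary 5-year annuity): 48450 × a(5|0.091) = 48450 × 3.879580 = 187,965.6416
Discount back 3 years: 187,965.6416 × (1+0.091)^(−3) = 187,965.6416 × 0.770062 = 144,745.2163

CHF 144,745.22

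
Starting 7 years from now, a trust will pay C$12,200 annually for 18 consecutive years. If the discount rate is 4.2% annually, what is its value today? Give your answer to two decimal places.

PV at t=6 (ordinary 18-year annuity): 12200 × a(18|0.042) = 12200 × 12.455971 = 151,962.8513
PV₀ = 151,962.8513 / (1+0.042)^6 = 151,962.8513 / 1.279989 = 118,721.9770

C$118,721.98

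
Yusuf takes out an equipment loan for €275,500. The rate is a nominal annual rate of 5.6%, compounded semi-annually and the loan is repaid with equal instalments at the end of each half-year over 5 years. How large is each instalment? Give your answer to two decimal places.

€31,968.22

With 2 periods per year: i = 0.028, n = 10.
PMT = 275500 / ( [1 − (1+0.028)^(−10)] / 0.028 ) = 275500 / 8.617934 = 31,968.2191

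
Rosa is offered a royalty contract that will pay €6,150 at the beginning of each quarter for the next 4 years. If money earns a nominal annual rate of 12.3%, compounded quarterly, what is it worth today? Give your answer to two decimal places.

€79,171.60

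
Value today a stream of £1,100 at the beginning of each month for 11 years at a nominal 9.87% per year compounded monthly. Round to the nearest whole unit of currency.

Periodic rate i = 0.0987/12 = 0.008225; n = 11 × 12 = 132 periods.
PV = PMT · [1 − (1+i)^(−n)] / i × (1+i) = 1100 · 81.005134 = 89,105.6479
(annuity-due: payments at period start, so ×(1+i).)

£89,106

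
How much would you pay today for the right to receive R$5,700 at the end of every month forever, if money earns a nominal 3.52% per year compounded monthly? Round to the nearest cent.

R$1,943,181.82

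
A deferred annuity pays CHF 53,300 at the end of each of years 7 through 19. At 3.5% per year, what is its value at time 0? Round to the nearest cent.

Value one period before first payment (t=6): 53300 × [1 − (1+0.035)^(−13)] / 0.035 = 53300 × 10.302738 = 549,135.9614
PV₀ = 549,135.9614 / (1+0.035)^6 = 549,135.9614 / 1.229255 = 446,722.4584

CHF 446,722.46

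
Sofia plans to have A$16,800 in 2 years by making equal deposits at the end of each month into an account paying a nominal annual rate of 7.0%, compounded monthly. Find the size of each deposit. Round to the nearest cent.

i = 0.07/12 = 0.00583333 per month; n = 2·12 = 24.
PMT = 16800 / ( [(1+0.00583333)^24 − 1] / 0.00583333 ) = 16800 / 25.681032 = 654.1793

A$654.18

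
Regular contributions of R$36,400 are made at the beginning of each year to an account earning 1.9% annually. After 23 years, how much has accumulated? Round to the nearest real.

R$1,057,545

FV = 36400 × [(1+0.019)^23 − 1] / 0.019 × (1+i) = 36400 × 29.053437 = 1,057,545.1117
(annuity-due: payments at period start, so ×(1+i).)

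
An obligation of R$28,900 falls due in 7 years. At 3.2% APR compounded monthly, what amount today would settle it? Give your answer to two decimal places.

R$23,107.10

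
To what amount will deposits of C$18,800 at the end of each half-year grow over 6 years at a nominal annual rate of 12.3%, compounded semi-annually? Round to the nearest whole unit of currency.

Periodic rate i = 0.123/2 = 0.0615; n = 6 × 2 = 12 periods.
Accumulation factor s(12|0.0615) = 17.018423; FV = 18800 × 17.018423 = 319,946.3618

C$319,946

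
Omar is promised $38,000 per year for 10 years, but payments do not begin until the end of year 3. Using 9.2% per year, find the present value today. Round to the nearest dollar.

Value one period before first payment (t=2): 38000 × [1 − (1+0.092)^(−10)] / 0.092 = 38000 × 6.361546 = 241,738.7361
PV₀ = 241,738.7361 / (1+0.092)^2 = 241,738.7361 / 1.192464 = 202,722.0412

$202,722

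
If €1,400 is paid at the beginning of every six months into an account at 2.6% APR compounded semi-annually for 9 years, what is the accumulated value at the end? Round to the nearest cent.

€28,553.87

With 2 periods per year: i = 0.013, n = 18.
Accumulation factor s(18|0.013) × (1+i) = 20.395619; FV = 1400 × 20.395619 = 28,553.8666
(annuity-due: payments at period start, so ×(1+i).)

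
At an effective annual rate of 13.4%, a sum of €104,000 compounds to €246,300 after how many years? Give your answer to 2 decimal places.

6.86 years

n = ln(246300/104000) / ln(1+0.134) = ln(2.36827) / 0.125751 = 6.8561 years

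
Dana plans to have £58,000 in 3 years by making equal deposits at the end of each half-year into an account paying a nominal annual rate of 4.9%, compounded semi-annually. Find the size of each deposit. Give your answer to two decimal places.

i = 0.049/2 = 0.0245 per half-year; n = 3·2 = 6.
PMT = 58000 / ( [(1+0.0245)^6 − 1] / 0.0245 ) = 58000 / 6.379728 = 9,091.2970

£9,091.30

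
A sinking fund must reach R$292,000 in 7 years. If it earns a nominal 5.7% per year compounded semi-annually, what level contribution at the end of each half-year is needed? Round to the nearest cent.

R$17,264.10

i = 0.057/2 = 0.0285 per half-year; n = 7·2 = 14.
PMT = 292000 / ( [(1+0.0285)^14 − 1] / 0.0285 ) = 292000 / 16.913710 = 17,264.1007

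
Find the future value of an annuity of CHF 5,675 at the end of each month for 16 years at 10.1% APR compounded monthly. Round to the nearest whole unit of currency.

CHF 2,696,353

With 12 periods per year: i = 0.00841667, n = 192.
Accumulation factor s(192|0.00841667) = 475.128333; FV = 5675 × 475.128333 = 2,696,353.2915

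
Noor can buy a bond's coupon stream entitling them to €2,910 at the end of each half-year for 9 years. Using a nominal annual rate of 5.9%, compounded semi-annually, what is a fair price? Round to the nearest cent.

€40,192.43

i = 0.059/2 = 0.0295 per half-year; n = 9·2 = 18.
PV = PMT · [1 − (1+i)^(−n)] / i = 2910 · 13.811833 = 40,192.4339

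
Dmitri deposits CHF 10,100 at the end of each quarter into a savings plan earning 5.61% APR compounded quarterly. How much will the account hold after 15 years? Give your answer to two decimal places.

CHF 940,737.35

With 4 periods per year: i = 0.014025, n = 60.
FV = PMT · [(1+i)^n − 1] / i = 10100 · 93.142312 = 940,737.3508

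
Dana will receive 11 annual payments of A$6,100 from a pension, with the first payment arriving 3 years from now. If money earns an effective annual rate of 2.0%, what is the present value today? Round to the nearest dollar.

A$57,382

PV at t=2 (ordinary 11-year annuity): 6100 × a(11|0.02) = 6100 × 9.786848 = 59,699.7731
Discount back 2 years: 59,699.7731 × (1+0.02)^(−2) = 59,699.7731 × 0.961169 = 57,381.5581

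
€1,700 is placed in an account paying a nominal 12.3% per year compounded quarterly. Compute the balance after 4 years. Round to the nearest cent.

€2,759.96

Periodic rate i = 0.123/4 = 0.03075; n = 4 × 4 = 16 periods.
FV = PV·(1+i)^n = 1,700 × 1.623504 = 2,759.9576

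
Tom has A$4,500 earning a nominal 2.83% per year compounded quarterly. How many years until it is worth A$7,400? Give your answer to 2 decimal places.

Periodic rate i = 0.0283/4 = 0.007075.
n = ln(7400/4500) / ln(1+0.007075) = ln(1.64444) / 0.007050 = 70.5527 quarters
= 70.5527/4 years

17.64 years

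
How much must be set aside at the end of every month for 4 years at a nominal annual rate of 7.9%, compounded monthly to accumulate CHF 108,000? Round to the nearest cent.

CHF 1,920.53

i = 0.079/12 = 0.00658333 per month; n = 4·12 = 48.
PMT = 108000 / ( [(1+0.00658333)^48 − 1] / 0.00658333 ) = 108000 / 56.234506 = 1,920.5290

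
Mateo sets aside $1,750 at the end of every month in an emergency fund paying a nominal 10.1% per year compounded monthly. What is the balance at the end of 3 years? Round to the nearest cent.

$73,229.45

i = 0.101/12 = 0.00841667 per month; n = 3·12 = 36.
FV = PMT · [(1+i)^n − 1] / i = 1750 · 41.845398 = 73,229.4469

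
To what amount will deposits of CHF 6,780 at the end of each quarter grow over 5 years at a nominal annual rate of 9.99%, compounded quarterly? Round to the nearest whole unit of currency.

CHF 173,149

Periodic rate i = 0.0999/4 = 0.024975; n = 5 × 4 = 20 periods.
FV = PMT · [(1+i)^n − 1] / i = 6780 · 25.538230 = 173,149.2011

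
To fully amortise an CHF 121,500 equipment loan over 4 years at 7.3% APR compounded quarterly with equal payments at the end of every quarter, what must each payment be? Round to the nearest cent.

CHF 8,824.92

i = 0.073/4 = 0.01825 per quarter; n = 4·4 = 16.
PMT = 121500 / ( [1 − (1+0.01825)^(−16)] / 0.01825 ) = 121500 / 13.767835 = 8,824.9168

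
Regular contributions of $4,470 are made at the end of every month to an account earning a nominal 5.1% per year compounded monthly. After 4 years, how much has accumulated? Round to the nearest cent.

$237,454.99

With 12 periods per year: i = 0.00425, n = 48.
Accumulation factor s(48|0.00425) = 53.121922; FV = 4470 × 53.121922 = 237,454.9921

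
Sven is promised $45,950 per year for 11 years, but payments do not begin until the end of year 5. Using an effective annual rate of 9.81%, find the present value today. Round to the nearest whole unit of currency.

PV at t=4 (ordinary 11-year annuity): 45950 × a(11|0.0981) = 45950 × 6.552265 = 301,076.5696
Discount back 4 years: 301,076.5696 × (1+0.0981)^(−4) = 301,076.5696 × 0.687753 = 207,066.2855

$207,066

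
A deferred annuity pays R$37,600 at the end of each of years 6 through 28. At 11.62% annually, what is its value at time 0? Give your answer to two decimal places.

R$171,854.09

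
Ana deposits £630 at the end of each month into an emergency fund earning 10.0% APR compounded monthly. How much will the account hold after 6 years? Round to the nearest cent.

£61,810.13

i = 0.1/12 = 0.00833333 per month; n = 6·12 = 72.
FV = PMT · [(1+i)^n − 1] / i = 630 · 98.111314 = 61,810.1276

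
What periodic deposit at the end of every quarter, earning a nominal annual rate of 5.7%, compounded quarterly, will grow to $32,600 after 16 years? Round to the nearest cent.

$315.31

i = 0.057/4 = 0.01425 per quarter; n = 16·4 = 64.
PMT = 32600 / ( [(1+0.01425)^64 − 1] / 0.01425 ) = 32600 / 103.391172 = 315.3074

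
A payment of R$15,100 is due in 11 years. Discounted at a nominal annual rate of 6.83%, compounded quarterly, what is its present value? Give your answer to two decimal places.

R$7,168.79

Periodic rate i = 0.0683/4 = 0.017075; n = 11 × 4 = 44 periods.
PV = FV·(1+i)^(−n) = 15,100 × 0.474754 = 7,168.7900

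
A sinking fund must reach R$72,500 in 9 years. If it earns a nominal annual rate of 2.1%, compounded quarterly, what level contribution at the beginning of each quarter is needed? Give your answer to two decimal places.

R$1,825.25

i = 0.021/4 = 0.00525 per quarter; n = 9·4 = 36.
PMT = 72500 / ( [(1+0.00525)^36 − 1] / 0.00525 × (1+i) ) = 72500 / 39.720558 = 1,825.2513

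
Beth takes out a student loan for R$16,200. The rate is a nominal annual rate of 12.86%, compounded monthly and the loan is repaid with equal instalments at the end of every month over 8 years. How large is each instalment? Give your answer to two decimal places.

With 12 periods per year: i = 0.0107167, n = 96.
PMT = 16200 / ( [1 − (1+0.0107167)^(−96)] / 0.0107167 ) = 16200 / 59.776288 = 271.0105

R$271.01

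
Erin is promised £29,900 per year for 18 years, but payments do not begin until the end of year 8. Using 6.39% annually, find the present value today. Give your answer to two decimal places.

£203,834.21

PV at t=7 (ordinary 18-year annuity): 29900 × a(18|0.0639) = 29900 × 10.517477 = 314,472.5528
Discount back 7 years: 314,472.5528 × (1+0.0639)^(−7) = 314,472.5528 × 0.648178 = 203,834.2144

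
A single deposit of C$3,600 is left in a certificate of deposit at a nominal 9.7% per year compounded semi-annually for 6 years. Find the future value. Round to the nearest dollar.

C$6,355

With 2 periods per year: i = 0.0485, n = 12.
3,600 × (1+0.0485)^12 = 3,600 × 1.765311 = 6,355.1195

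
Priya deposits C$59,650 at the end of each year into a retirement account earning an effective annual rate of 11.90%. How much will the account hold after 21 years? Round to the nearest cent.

Accumulation factor s(21|0.119) = 80.698106; FV = 59650 × 80.698106 = 4,813,642.0173

C$4,813,642.02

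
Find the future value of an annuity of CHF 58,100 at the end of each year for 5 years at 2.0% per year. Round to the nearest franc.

Accumulation factor s(5|0.02) = 5.204040; FV = 58100 × 5.204040 = 302,354.7333

CHF 302,355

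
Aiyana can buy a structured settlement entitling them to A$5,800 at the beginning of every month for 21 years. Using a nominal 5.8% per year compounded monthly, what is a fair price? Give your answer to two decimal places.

A$848,050.66

With 12 periods per year: i = 0.00483333, n = 252.
PV = PMT · [1 − (1+i)^(−n)] / i × (1+i) = 5800 · 146.215631 = 848,050.6592
(annuity-due: payments at period start, so ×(1+i).)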